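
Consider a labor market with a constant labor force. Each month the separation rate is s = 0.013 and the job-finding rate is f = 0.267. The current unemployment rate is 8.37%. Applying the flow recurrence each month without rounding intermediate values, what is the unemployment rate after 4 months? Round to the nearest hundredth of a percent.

With a fixed labor force, u_{t+1} = u_t + s·(1−u_t) − f·u_t = u_t·(1−s−f) + s.
Here 1−s−f = 0.720 and s = 0.013.
u_1 = 0.083700 × 0.720 + 0.013 = 0.073264.
u_2 = 0.073264 × 0.720 + 0.013 = 0.065750.
u_3 = 0.065750 × 0.720 + 0.013 = 0.060340.
u_4 = 0.060340 × 0.720 + 0.013 = 0.056445.

Unemployment rate after four months ≈ 5.64%.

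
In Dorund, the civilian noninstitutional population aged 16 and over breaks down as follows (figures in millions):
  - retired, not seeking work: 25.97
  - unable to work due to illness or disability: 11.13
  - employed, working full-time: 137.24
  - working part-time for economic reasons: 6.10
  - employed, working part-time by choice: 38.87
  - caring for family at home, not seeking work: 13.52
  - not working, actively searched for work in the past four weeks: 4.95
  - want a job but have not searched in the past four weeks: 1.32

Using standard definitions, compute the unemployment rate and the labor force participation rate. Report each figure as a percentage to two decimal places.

Employed = 137.24 + 6.10 + 38.87 = 182.21 million (anyone who worked, including part-time for economic reasons, counts as employed).
Unemployed = 4.95 million.
Labor force = 182.21 + 4.95 = 187.16 million.
Not in labor force = 25.97 + 11.13 + 13.52 + 1.32 = 51.94 million (those not working and not actively searching are outside the labor force — including those who want a job but have given up searching).
Civilian working-age population = 187.16 + 51.94 = 239.10 million.
Unemployment rate = 4.95 / 187.16 = 2.64%.
Labor force participation rate = 187.16 / 239.10 = 78.28%.

Unemployment rate ≈ 2.64%; labor force participation rate ≈ 78.28%.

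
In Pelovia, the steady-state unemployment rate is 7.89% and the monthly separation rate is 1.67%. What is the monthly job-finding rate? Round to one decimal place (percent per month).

Job-finding rate ≈ 19.5% per month.

From u* = s/(s+f): f = s·(1−u)/u.
f = 1.67 × (1 − 0.0789) / 0.0789 = 1.5382 / 0.0789 ≈ 19.5% per month.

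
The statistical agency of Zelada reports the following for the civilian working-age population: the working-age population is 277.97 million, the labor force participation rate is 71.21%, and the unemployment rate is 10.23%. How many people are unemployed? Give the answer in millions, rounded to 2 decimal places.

Labor force = 0.7121 × 277.97 = 197.94 million.
Unemployed = 0.1023 × 197.94 ≈ 20.25 million.

About 20.25 million are unemployed.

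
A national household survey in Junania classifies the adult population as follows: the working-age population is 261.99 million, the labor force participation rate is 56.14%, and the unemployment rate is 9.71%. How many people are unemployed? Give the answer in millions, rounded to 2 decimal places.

About 14.28 million are unemployed.

Labor force = 0.5614 × 261.99 = 147.08 million.
Unemployed = 0.0971 × 147.08 ≈ 14.28 million.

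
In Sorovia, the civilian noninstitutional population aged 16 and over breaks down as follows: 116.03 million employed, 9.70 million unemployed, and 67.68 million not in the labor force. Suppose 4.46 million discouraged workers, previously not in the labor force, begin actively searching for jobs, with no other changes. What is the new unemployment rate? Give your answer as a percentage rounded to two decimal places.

New unemployment rate ≈ 10.88%.

Initially, labor force = 116.03 + 9.70 = 125.73 million, so u = 9.70/125.73 = 7.71%.
After the change, unemployed and labor force both rise by 4.46 → E = 116.03, U = 14.16, labor force = 130.19 million.
New unemployment rate = 14.16 / 130.19 = 10.88%.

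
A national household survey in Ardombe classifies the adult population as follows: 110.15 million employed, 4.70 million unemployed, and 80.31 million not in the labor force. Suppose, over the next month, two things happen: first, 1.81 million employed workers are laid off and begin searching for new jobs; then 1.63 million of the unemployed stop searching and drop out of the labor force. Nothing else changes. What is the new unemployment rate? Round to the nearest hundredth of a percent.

New unemployment rate ≈ 4.31%.

Initially, labor force = 110.15 + 4.70 = 114.85 million, so u = 4.70/114.85 = 4.09%.
After the first change, employed falls and unemployed rises by 1.81; labor force unchanged → E = 108.34, U = 6.51, labor force = 114.85 million.
After the second change, unemployed and labor force both fall by 1.63 → E = 108.34, U = 4.88, labor force = 113.22 million.
New unemployment rate = 4.88 / 113.22 = 4.31%.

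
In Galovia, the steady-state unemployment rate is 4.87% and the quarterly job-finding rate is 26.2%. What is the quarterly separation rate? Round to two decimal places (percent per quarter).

From u* = s/(s+f): s = u·f/(1−u).
s = 0.0487 × 26.2 / (1 − 0.0487) = 1.2759 / 0.9513 ≈ 1.34% per quarter.

Separation rate ≈ 1.34% per quarter.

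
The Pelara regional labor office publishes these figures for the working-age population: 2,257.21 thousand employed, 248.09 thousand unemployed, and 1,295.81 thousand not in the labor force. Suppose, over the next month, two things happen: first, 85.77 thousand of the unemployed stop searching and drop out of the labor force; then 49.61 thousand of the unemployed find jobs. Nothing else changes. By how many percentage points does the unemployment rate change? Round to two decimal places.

The unemployment rate changes by −5.24 percentage points.

Initially, labor force = 2,257.21 + 248.09 = 2,505.30 thousand, so u = 248.09/2,505.30 = 9.90%.
After the first change, unemployed and labor force both fall by 85.77 → E = 2,257.21, U = 162.32, labor force = 2,419.53 thousand.
After the second change, unemployed falls and employed rises by 49.61; labor force unchanged → E = 2,306.82, U = 112.71, labor force = 2,419.53 thousand.
New unemployment rate = 112.71 / 2,419.53 = 4.66%.
Change = 4.66% − 9.90% = −5.24 percentage points.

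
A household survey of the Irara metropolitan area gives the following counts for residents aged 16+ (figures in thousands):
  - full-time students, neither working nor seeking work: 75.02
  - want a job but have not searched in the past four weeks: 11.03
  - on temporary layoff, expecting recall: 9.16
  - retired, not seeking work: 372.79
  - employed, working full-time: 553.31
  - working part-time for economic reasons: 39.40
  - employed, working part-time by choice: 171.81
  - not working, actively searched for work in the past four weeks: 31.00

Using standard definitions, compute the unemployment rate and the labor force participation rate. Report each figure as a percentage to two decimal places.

Unemployment rate ≈ 4.99%; labor force participation rate ≈ 63.69%.

Employed = 553.31 + 39.40 + 171.81 = 764.52 thousand (anyone who worked, including part-time for economic reasons, counts as employed).
Unemployed = 9.16 + 31.00 = 40.16 thousand (jobless and actively searching, or on temporary layoff).
Labor force = 764.52 + 40.16 = 804.68 thousand.
Not in labor force = 75.02 + 11.03 + 372.79 = 458.84 thousand (those not working and not actively searching are outside the labor force — including those who want a job but have given up searching).
Civilian working-age population = 804.68 + 458.84 = 1,263.52 thousand.
Unemployment rate = 40.16 / 804.68 = 4.99%.
Labor force participation rate = 804.68 / 1,263.52 = 63.69%.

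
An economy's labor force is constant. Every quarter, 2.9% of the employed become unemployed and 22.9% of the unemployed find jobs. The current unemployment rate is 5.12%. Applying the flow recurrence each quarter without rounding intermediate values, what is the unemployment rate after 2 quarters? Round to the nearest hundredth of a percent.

Unemployment rate after two quarters ≈ 7.87%.

With a fixed labor force, u_{t+1} = u_t + s·(1−u_t) − f·u_t = u_t·(1−s−f) + s.
Here 1−s−f = 0.742 and s = 0.029.
u_1 = 0.051200 × 0.742 + 0.029 = 0.066990.
u_2 = 0.066990 × 0.742 + 0.029 = 0.078707.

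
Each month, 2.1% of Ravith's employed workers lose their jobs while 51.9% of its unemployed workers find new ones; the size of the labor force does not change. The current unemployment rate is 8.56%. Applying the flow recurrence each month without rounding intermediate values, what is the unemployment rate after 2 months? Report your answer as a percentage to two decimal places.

With a fixed labor force, u_{t+1} = u_t + s·(1−u_t) − f·u_t = u_t·(1−s−f) + s.
Here 1−s−f = 0.460 and s = 0.021.
u_1 = 0.085600 × 0.460 + 0.021 = 0.060376.
u_2 = 0.060376 × 0.460 + 0.021 = 0.048773.

Unemployment rate after two months ≈ 4.88%.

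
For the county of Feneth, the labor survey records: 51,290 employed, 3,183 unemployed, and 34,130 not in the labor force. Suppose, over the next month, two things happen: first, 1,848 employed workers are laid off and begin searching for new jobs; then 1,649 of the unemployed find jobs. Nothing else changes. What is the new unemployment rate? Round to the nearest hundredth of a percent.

Initially, labor force = 51,290 + 3,183 = 54,473, so u = 3,183/54,473 = 5.84%.
After the first change, employed falls and unemployed rises by 1,848; labor force unchanged → E = 49,442, U = 5,031, labor force = 54,473.
After the second change, unemployed falls and employed rises by 1,649; labor force unchanged → E = 51,091, U = 3,382, labor force = 54,473.
New unemployment rate = 3,382 / 54,473 = 6.21%.

New unemployment rate ≈ 6.21%.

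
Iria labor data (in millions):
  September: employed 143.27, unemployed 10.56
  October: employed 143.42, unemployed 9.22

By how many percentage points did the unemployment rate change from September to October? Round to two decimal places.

The unemployment rate changed by −0.82 percentage points.

September: labor force = 143.27 + 10.56 = 153.83; u = 10.56/153.83 = 6.86%.
October: labor force = 143.42 + 9.22 = 152.64; u = 9.22/152.64 = 6.04%.
Change = 6.04% − 6.86% = −0.82 pp.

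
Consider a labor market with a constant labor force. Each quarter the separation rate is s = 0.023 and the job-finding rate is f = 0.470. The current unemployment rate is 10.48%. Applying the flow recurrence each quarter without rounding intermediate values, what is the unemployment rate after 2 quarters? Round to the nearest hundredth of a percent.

Unemployment rate after two quarters ≈ 6.16%.

With a fixed labor force, u_{t+1} = u_t + s·(1−u_t) − f·u_t = u_t·(1−s−f) + s.
Here 1−s−f = 0.507 and s = 0.023.
u_1 = 0.104800 × 0.507 + 0.023 = 0.076134.
u_2 = 0.076134 × 0.507 + 0.023 = 0.061600.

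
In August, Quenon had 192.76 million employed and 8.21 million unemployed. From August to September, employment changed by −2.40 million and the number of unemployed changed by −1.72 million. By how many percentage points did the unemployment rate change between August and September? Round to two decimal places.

August: labor force = 192.76 + 8.21 = 200.97; u = 8.21/200.97 = 4.09%.
September: labor force = 190.36 + 6.49 = 196.85; u = 6.49/196.85 = 3.30%.
Change = 3.30% − 4.09% = −0.79 pp.

The unemployment rate changed by −0.79 percentage points.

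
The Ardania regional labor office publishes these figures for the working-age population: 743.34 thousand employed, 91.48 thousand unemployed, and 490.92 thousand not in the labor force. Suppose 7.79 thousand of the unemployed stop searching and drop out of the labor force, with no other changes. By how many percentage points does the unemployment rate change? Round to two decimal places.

Initially, labor force = 743.34 + 91.48 = 834.82 thousand, so u = 91.48/834.82 = 10.96%.
After the change, unemployed and labor force both fall by 7.79 → E = 743.34, U = 83.69, labor force = 827.03 thousand.
New unemployment rate = 83.69 / 827.03 = 10.12%.
Change = 10.12% − 10.96% = −0.84 percentage points.

The unemployment rate changes by −0.84 percentage points.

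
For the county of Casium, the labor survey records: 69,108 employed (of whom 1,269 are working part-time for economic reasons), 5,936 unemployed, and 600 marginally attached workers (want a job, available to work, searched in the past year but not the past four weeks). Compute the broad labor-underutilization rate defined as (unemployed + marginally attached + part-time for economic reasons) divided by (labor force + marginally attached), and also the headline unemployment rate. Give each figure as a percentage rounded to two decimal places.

Labor force = 69,108 + 5,936 = 75,044.
Numerator = 5,936 + 600 + 1,269 = 7,805.
Denominator = 75,044 + 600 = 75,644.
Broad rate = 7,805 / 75,644 = 10.32%.
Headline unemployment rate = 5,936 / 75,044 = 7.91%.

Broad underutilization rate ≈ 10.32%; headline unemployment rate ≈ 7.91%.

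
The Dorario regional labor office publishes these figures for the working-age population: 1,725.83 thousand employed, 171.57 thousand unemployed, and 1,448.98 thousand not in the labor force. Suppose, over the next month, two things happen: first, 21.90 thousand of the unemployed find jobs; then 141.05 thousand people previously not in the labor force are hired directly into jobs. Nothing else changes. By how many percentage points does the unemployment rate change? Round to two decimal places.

The unemployment rate changes by −1.70 percentage points.

Initially, labor force = 1,725.83 + 171.57 = 1,897.40 thousand, so u = 171.57/1,897.40 = 9.04%.
After the first change, unemployed falls and employed rises by 21.90; labor force unchanged → E = 1,747.73, U = 149.67, labor force = 1,897.40 thousand.
After the second change, employed and labor force both rise by 141.05; unemployed unchanged → E = 1,888.78, U = 149.67, labor force = 2,038.45 thousand.
New unemployment rate = 149.67 / 2,038.45 = 7.34%.
Change = 7.34% − 9.04% = −1.70 percentage points.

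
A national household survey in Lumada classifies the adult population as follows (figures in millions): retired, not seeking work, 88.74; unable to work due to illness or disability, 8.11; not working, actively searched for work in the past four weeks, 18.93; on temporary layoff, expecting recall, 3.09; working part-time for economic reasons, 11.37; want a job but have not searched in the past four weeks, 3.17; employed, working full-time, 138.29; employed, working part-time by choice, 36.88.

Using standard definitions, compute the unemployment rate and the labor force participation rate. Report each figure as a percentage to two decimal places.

Unemployment rate ≈ 10.56%; labor force participation rate ≈ 67.59%.

Employed = 11.37 + 138.29 + 36.88 = 186.54 million (anyone who worked, including part-time for economic reasons, counts as employed).
Unemployed = 18.93 + 3.09 = 22.02 million (jobless and actively searching, or on temporary layoff).
Labor force = 186.54 + 22.02 = 208.56 million.
Not in labor force = 88.74 + 8.11 + 3.17 = 100.02 million (those not working and not actively searching are outside the labor force — including those who want a job but have given up searching).
Civilian working-age population = 208.56 + 100.02 = 308.58 million.
Unemployment rate = 22.02 / 208.56 = 10.56%.
Labor force participation rate = 208.56 / 308.58 = 67.59%.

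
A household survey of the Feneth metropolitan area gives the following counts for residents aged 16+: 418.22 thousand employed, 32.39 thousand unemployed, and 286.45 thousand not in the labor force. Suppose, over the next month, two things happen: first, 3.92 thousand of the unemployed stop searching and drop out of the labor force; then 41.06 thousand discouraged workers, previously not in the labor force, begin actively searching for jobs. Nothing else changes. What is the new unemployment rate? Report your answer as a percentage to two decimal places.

New unemployment rate ≈ 14.26%.

Initially, labor force = 418.22 + 32.39 = 450.61 thousand, so u = 32.39/450.61 = 7.19%.
After the first change, unemployed and labor force both fall by 3.92 → E = 418.22, U = 28.47, labor force = 446.69 thousand.
After the second change, unemployed and labor force both rise by 41.06 → E = 418.22, U = 69.53, labor force = 487.75 thousand.
New unemployment rate = 69.53 / 487.75 = 14.26%.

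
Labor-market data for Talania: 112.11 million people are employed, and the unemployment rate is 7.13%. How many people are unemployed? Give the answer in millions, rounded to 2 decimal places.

Let U be the number unemployed. The labor force is E + U, and U/(E+U) = 0.0713.
So U = 0.0713 × 112.11 / (1 − 0.0713) = 7.9934 / 0.9287 ≈ 8.61 million.

About 8.61 million are unemployed.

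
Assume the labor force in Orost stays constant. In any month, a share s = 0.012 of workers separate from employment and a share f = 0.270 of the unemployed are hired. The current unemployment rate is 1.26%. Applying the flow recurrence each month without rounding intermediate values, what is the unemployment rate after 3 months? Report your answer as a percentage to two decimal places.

With a fixed labor force, u_{t+1} = u_t + s·(1−u_t) − f·u_t = u_t·(1−s−f) + s.
Here 1−s−f = 0.718 and s = 0.012.
u_1 = 0.012600 × 0.718 + 0.012 = 0.021047.
u_2 = 0.021047 × 0.718 + 0.012 = 0.027112.
u_3 = 0.027112 × 0.718 + 0.012 = 0.031466.

Unemployment rate after three months ≈ 3.15%.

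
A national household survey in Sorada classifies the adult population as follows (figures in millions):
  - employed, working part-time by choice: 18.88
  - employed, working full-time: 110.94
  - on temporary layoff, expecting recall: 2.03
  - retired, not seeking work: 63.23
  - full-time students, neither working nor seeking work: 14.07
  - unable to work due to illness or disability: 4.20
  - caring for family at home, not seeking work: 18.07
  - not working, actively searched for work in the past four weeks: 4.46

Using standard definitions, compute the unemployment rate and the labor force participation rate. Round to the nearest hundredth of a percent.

Unemployment rate ≈ 4.76%; labor force participation rate ≈ 57.79%.

Employed = 18.88 + 110.94 = 129.82 million.
Unemployed = 2.03 + 4.46 = 6.49 million (jobless and actively searching, or on temporary layoff).
Labor force = 129.82 + 6.49 = 136.31 million.
Not in labor force = 63.23 + 14.07 + 4.20 + 18.07 = 99.57 million (those not working and not actively searching are outside the labor force).
Civilian working-age population = 136.31 + 99.57 = 235.88 million.
Unemployment rate = 6.49 / 136.31 = 4.76%.
Labor force participation rate = 136.31 / 235.88 = 57.79%.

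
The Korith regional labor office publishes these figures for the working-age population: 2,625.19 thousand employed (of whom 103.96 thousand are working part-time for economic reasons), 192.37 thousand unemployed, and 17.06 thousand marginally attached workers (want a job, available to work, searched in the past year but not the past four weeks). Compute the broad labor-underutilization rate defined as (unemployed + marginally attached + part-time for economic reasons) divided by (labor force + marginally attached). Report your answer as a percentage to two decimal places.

Broad underutilization rate ≈ 11.06%.

Labor force = 2,625.19 + 192.37 = 2,817.56 thousand.
Numerator = 192.37 + 17.06 + 103.96 = 313.39 thousand.
Denominator = 2,817.56 + 17.06 = 2,834.62 thousand.
Broad rate = 313.39 / 2,834.62 = 11.06%.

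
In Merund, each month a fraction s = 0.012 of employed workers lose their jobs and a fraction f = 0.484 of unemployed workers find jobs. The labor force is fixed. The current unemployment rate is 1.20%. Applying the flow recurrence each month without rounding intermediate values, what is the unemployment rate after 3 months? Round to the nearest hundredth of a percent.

Unemployment rate after three months ≈ 2.26%.

With a fixed labor force, u_{t+1} = u_t + s·(1−u_t) − f·u_t = u_t·(1−s−f) + s.
Here 1−s−f = 0.504 and s = 0.012.
u_1 = 0.012000 × 0.504 + 0.012 = 0.018048.
u_2 = 0.018048 × 0.504 + 0.012 = 0.021096.
u_3 = 0.021096 × 0.504 + 0.012 = 0.022632.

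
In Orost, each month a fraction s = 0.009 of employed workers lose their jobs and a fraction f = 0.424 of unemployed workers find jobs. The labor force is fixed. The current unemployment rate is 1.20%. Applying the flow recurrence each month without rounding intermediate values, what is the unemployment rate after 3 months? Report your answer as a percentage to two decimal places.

With a fixed labor force, u_{t+1} = u_t + s·(1−u_t) − f·u_t = u_t·(1−s−f) + s.
Here 1−s−f = 0.567 and s = 0.009.
u_1 = 0.012000 × 0.567 + 0.009 = 0.015804.
u_2 = 0.015804 × 0.567 + 0.009 = 0.017961.
u_3 = 0.017961 × 0.567 + 0.009 = 0.019184.

Unemployment rate after three months ≈ 1.92%.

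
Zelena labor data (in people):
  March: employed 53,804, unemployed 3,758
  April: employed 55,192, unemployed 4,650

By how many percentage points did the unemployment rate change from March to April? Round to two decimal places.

The unemployment rate changed by +1.24 percentage points.

March: labor force = 53,804 + 3,758 = 57,562; u = 3,758/57,562 = 6.53%.
April: labor force = 55,192 + 4,650 = 59,842; u = 4,650/59,842 = 7.77%.
Change = 7.77% − 6.53% = +1.24 pp.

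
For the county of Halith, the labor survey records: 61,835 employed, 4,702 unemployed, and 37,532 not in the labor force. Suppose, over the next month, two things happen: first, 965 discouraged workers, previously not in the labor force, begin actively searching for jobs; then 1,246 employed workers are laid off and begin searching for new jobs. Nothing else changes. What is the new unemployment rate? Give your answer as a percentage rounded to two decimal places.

New unemployment rate ≈ 10.24%.

Initially, labor force = 61,835 + 4,702 = 66,537, so u = 4,702/66,537 = 7.07%.
After the first change, unemployed and labor force both rise by 965 → E = 61,835, U = 5,667, labor force = 67,502.
After the second change, employed falls and unemployed rises by 1,246; labor force unchanged → E = 60,589, U = 6,913, labor force = 67,502.
New unemployment rate = 6,913 / 67,502 = 10.24%.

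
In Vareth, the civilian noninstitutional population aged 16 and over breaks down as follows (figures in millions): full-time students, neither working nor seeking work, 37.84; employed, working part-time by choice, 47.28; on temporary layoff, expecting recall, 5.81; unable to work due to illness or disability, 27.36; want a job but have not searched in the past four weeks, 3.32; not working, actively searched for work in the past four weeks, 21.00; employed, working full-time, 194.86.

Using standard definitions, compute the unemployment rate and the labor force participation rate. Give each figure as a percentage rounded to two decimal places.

Employed = 47.28 + 194.86 = 242.14 million.
Unemployed = 5.81 + 21.00 = 26.81 million (jobless and actively searching, or on temporary layoff).
Labor force = 242.14 + 26.81 = 268.95 million.
Not in labor force = 37.84 + 27.36 + 3.32 = 68.52 million (those not working and not actively searching are outside the labor force — including those who want a job but have given up searching).
Civilian working-age population = 268.95 + 68.52 = 337.47 million.
Unemployment rate = 26.81 / 268.95 = 9.97%.
Labor force participation rate = 268.95 / 337.47 = 79.70%.

Unemployment rate ≈ 9.97%; labor force participation rate ≈ 79.70%.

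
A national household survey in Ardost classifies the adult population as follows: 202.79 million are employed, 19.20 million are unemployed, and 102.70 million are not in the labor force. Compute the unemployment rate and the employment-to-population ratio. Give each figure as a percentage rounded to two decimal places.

Unemployment rate ≈ 8.65%; employment-population ratio ≈ 62.46%.

Labor force = employed + unemployed = 202.79 + 19.20 = 221.99 million.
Working-age population = 221.99 + 102.70 = 324.69 million.
Unemployment rate = 19.20 / 221.99 = 8.65%.
Employment-population ratio = 202.79 / 324.69 = 62.46%.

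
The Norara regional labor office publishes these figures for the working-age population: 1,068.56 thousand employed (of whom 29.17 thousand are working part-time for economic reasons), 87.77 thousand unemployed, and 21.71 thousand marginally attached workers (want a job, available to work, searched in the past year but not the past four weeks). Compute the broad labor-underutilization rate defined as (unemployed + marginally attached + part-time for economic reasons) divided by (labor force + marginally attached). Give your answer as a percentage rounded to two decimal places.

Broad underutilization rate ≈ 11.77%.

Labor force = 1,068.56 + 87.77 = 1,156.33 thousand.
Numerator = 87.77 + 21.71 + 29.17 = 138.65 thousand.
Denominator = 1,156.33 + 21.71 = 1,178.04 thousand.
Broad rate = 138.65 / 1,178.04 = 11.77%.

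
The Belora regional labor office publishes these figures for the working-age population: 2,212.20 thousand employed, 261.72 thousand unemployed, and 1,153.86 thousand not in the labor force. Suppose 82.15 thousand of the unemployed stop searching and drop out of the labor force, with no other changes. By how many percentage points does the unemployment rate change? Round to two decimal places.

The unemployment rate changes by −3.07 percentage points.

Initially, labor force = 2,212.20 + 261.72 = 2,473.92 thousand, so u = 261.72/2,473.92 = 10.58%.
After the change, unemployed and labor force both fall by 82.15 → E = 2,212.20, U = 179.57, labor force = 2,391.77 thousand.
New unemployment rate = 179.57 / 2,391.77 = 7.51%.
Change = 7.51% − 10.58% = −3.07 percentage points.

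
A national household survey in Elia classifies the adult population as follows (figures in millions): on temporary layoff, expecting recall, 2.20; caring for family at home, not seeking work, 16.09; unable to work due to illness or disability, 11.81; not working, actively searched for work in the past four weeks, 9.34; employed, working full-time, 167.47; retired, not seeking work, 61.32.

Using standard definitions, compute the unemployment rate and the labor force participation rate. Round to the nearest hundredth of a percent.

Unemployment rate ≈ 6.45%; labor force participation rate ≈ 66.74%.

Employed = 167.47 million.
Unemployed = 2.20 + 9.34 = 11.54 million (jobless and actively searching, or on temporary layoff).
Labor force = 167.47 + 11.54 = 179.01 million.
Not in labor force = 16.09 + 11.81 + 61.32 = 89.22 million (those not working and not actively searching are outside the labor force).
Civilian working-age population = 179.01 + 89.22 = 268.23 million.
Unemployment rate = 11.54 / 179.01 = 6.45%.
Labor force participation rate = 179.01 / 268.23 = 66.74%.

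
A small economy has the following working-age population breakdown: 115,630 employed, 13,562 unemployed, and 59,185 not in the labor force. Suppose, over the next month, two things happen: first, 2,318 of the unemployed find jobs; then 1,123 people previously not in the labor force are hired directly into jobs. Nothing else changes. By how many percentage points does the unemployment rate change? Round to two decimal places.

The unemployment rate changes by −1.87 percentage points.

Initially, labor force = 115,630 + 13,562 = 129,192, so u = 13,562/129,192 = 10.50%.
After the first change, unemployed falls and employed rises by 2,318; labor force unchanged → E = 117,948, U = 11,244, labor force = 129,192.
After the second change, employed and labor force both rise by 1,123; unemployed unchanged → E = 119,071, U = 11,244, labor force = 130,315.
New unemployment rate = 11,244 / 130,315 = 8.63%.
Change = 8.63% − 10.50% = −1.87 percentage points.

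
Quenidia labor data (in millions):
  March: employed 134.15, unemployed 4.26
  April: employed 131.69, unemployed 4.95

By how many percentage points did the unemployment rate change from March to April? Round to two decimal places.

The unemployment rate changed by +0.54 percentage points.

March: labor force = 134.15 + 4.26 = 138.41; u = 4.26/138.41 = 3.08%.
April: labor force = 131.69 + 4.95 = 136.64; u = 4.95/136.64 = 3.62%.
Change = 3.62% − 3.08% = +0.54 pp.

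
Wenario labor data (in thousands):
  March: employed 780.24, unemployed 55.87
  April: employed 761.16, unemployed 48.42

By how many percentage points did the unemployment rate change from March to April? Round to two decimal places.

The unemployment rate changed by −0.70 percentage points.

March: labor force = 780.24 + 55.87 = 836.11; u = 55.87/836.11 = 6.68%.
April: labor force = 761.16 + 48.42 = 809.58; u = 48.42/809.58 = 5.98%.
Change = 5.98% − 6.68% = −0.70 pp.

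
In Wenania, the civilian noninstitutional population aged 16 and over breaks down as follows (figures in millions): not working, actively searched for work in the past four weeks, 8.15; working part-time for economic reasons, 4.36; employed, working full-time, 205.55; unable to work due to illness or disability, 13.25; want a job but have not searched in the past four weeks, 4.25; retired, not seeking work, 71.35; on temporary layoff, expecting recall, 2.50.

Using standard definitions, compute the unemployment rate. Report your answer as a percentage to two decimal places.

Employed = 4.36 + 205.55 = 209.91 million (anyone who worked, including part-time for economic reasons, counts as employed).
Unemployed = 8.15 + 2.50 = 10.65 million (jobless and actively searching, or on temporary layoff).
Labor force = 209.91 + 10.65 = 220.56 million.
Unemployment rate = 10.65 / 220.56 = 4.83%.

Unemployment rate ≈ 4.83%.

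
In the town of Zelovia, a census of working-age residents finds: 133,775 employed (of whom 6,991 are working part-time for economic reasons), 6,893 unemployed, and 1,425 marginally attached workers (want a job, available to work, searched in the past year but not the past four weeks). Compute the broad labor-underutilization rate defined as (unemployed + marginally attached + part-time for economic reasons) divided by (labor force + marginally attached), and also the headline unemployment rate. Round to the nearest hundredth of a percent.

Broad underutilization rate ≈ 10.77%; headline unemployment rate ≈ 4.90%.

Labor force = 133,775 + 6,893 = 140,668.
Numerator = 6,893 + 1,425 + 6,991 = 15,309.
Denominator = 140,668 + 1,425 = 142,093.
Broad rate = 15,309 / 142,093 = 10.77%.
Headline unemployment rate = 6,893 / 140,668 = 4.90%.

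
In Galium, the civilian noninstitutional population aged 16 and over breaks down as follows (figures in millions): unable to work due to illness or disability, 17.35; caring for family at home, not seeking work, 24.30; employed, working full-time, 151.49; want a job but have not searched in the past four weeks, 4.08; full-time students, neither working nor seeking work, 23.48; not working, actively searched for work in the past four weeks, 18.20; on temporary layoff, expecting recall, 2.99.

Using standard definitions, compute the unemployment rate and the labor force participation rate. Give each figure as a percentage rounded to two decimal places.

Unemployment rate ≈ 12.27%; labor force participation rate ≈ 71.39%.

Employed = 151.49 million.
Unemployed = 18.20 + 2.99 = 21.19 million (jobless and actively searching, or on temporary layoff).
Labor force = 151.49 + 21.19 = 172.68 million.
Not in labor force = 17.35 + 24.30 + 4.08 + 23.48 = 69.21 million (those not working and not actively searching are outside the labor force — including those who want a job but have given up searching).
Civilian working-age population = 172.68 + 69.21 = 241.89 million.
Unemployment rate = 21.19 / 172.68 = 12.27%.
Labor force participation rate = 172.68 / 241.89 = 71.39%.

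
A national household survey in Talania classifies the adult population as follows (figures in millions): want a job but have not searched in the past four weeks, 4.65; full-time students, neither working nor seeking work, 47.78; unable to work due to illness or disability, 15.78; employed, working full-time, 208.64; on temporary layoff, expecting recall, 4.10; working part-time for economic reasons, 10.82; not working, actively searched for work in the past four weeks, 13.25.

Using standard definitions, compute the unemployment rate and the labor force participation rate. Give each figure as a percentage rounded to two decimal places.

Employed = 208.64 + 10.82 = 219.46 million (anyone who worked, including part-time for economic reasons, counts as employed).
Unemployed = 4.10 + 13.25 = 17.35 million (jobless and actively searching, or on temporary layoff).
Labor force = 219.46 + 17.35 = 236.81 million.
Not in labor force = 4.65 + 47.78 + 15.78 = 68.21 million (those not working and not actively searching are outside the labor force — including those who want a job but have given up searching).
Civilian working-age population = 236.81 + 68.21 = 305.02 million.
Unemployment rate = 17.35 / 236.81 = 7.33%.
Labor force participation rate = 236.81 / 305.02 = 77.64%.

Unemployment rate ≈ 7.33%; labor force participation rate ≈ 77.64%.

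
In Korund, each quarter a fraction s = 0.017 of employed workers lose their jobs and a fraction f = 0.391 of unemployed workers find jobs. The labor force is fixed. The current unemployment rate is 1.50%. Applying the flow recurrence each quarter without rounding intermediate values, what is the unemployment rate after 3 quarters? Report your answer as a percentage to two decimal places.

Unemployment rate after three quarters ≈ 3.61%.

With a fixed labor force, u_{t+1} = u_t + s·(1−u_t) − f·u_t = u_t·(1−s−f) + s.
Here 1−s−f = 0.592 and s = 0.017.
u_1 = 0.015000 × 0.592 + 0.017 = 0.025880.
u_2 = 0.025880 × 0.592 + 0.017 = 0.032321.
u_3 = 0.032321 × 0.592 + 0.017 = 0.036134.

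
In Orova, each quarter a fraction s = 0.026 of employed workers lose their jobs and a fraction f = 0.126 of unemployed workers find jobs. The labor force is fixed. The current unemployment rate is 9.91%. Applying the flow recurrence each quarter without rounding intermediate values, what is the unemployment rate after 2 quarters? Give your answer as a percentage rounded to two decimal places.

With a fixed labor force, u_{t+1} = u_t + s·(1−u_t) − f·u_t = u_t·(1−s−f) + s.
Here 1−s−f = 0.848 and s = 0.026.
u_1 = 0.099100 × 0.848 + 0.026 = 0.110037.
u_2 = 0.110037 × 0.848 + 0.026 = 0.119311.

Unemployment rate after two quarters ≈ 11.93%.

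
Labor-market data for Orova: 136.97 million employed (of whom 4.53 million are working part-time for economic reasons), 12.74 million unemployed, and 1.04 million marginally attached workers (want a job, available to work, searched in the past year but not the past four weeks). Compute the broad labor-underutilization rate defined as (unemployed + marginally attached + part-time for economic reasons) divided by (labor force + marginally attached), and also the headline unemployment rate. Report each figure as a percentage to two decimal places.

Labor force = 136.97 + 12.74 = 149.71 million.
Numerator = 12.74 + 1.04 + 4.53 = 18.31 million.
Denominator = 149.71 + 1.04 = 150.75 million.
Broad rate = 18.31 / 150.75 = 12.15%.
Headline unemployment rate = 12.74 / 149.71 = 8.51%.

Broad underutilization rate ≈ 12.15%; headline unemployment rate ≈ 8.51%.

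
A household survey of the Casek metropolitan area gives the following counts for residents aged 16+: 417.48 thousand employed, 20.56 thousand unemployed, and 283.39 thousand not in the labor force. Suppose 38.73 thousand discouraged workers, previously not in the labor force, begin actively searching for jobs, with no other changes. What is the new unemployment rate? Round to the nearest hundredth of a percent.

Initially, labor force = 417.48 + 20.56 = 438.04 thousand, so u = 20.56/438.04 = 4.69%.
After the change, unemployed and labor force both rise by 38.73 → E = 417.48, U = 59.29, labor force = 476.77 thousand.
New unemployment rate = 59.29 / 476.77 = 12.44%.

New unemployment rate ≈ 12.44%.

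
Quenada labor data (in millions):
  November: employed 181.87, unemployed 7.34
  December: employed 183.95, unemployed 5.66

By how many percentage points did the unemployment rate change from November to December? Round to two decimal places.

November: labor force = 181.87 + 7.34 = 189.21; u = 7.34/189.21 = 3.88%.
December: labor force = 183.95 + 5.66 = 189.61; u = 5.66/189.61 = 2.99%.
Change = 2.99% − 3.88% = −0.89 pp.

The unemployment rate changed by −0.89 percentage points.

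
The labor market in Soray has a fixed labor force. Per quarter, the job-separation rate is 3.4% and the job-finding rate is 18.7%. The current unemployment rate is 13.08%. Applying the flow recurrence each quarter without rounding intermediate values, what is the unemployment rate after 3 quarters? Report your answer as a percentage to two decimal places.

Unemployment rate after three quarters ≈ 14.30%.

With a fixed labor force, u_{t+1} = u_t + s·(1−u_t) − f·u_t = u_t·(1−s−f) + s.
Here 1−s−f = 0.779 and s = 0.034.
u_1 = 0.130800 × 0.779 + 0.034 = 0.135893.
u_2 = 0.135893 × 0.779 + 0.034 = 0.139861.
u_3 = 0.139861 × 0.779 + 0.034 = 0.142952.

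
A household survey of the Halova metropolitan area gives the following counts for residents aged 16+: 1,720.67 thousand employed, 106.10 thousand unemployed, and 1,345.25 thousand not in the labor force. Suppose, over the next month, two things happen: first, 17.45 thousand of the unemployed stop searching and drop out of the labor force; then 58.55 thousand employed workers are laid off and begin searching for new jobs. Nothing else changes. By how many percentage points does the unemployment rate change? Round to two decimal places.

Initially, labor force = 1,720.67 + 106.10 = 1,826.77 thousand, so u = 106.10/1,826.77 = 5.81%.
After the first change, unemployed and labor force both fall by 17.45 → E = 1,720.67, U = 88.65, labor force = 1,809.32 thousand.
After the second change, employed falls and unemployed rises by 58.55; labor force unchanged → E = 1,662.12, U = 147.20, labor force = 1,809.32 thousand.
New unemployment rate = 147.20 / 1,809.32 = 8.14%.
Change = 8.14% − 5.81% = +2.33 percentage points.

The unemployment rate changes by +2.33 percentage points.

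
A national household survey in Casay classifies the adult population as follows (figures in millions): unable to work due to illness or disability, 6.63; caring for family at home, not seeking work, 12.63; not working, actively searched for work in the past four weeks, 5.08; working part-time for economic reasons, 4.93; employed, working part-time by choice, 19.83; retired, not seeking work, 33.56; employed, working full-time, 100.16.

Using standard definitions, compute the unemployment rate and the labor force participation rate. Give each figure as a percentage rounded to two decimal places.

Unemployment rate ≈ 3.91%; labor force participation rate ≈ 71.11%.

Employed = 4.93 + 19.83 + 100.16 = 124.92 million (anyone who worked, including part-time for economic reasons, counts as employed).
Unemployed = 5.08 million.
Labor force = 124.92 + 5.08 = 130.00 million.
Not in labor force = 6.63 + 12.63 + 33.56 = 52.82 million (those not working and not actively searching are outside the labor force).
Civilian working-age population = 130.00 + 52.82 = 182.82 million.
Unemployment rate = 5.08 / 130.00 = 3.91%.
Labor force participation rate = 130.00 / 182.82 = 71.11%.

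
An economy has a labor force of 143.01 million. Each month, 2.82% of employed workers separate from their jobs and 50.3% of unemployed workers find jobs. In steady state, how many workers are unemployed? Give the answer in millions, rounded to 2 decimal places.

Steady-state unemployment rate u* = s/(s+f) = 2.82/(2.82+50.3) = 0.053087.
Unemployed = u* × labor force = 0.053087 × 143.01 ≈ 7.59 million.

About 7.59 million are unemployed in steady state.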